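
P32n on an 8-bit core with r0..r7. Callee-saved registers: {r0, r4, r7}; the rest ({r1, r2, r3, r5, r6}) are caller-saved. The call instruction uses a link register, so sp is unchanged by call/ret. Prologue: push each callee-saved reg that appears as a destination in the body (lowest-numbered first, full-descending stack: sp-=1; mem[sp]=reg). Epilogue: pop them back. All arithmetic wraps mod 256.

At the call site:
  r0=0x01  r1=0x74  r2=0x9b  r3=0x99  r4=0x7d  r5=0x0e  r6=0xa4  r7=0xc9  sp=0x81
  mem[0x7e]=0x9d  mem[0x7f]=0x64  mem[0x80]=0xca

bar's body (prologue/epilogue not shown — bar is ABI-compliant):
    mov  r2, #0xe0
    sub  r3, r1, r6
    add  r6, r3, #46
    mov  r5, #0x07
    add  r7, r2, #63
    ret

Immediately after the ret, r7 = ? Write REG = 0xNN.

REG = 0xc9

prologue: push r7 → mem[0x80]=0xc9, sp=0x80
body[0] mov  r2, #0xe0 → r2=0xe0
body[1] sub  r3, r1, r6 → r3=0xd0
body[2] add  r6, r3, #46 → r6=0xfe
body[3] mov  r5, #0x07 → r5=0x07
body[4] add  r7, r2, #63 → r7=0x1f
epilogue: pop r7=0xc9, sp=0x81
r7 is callee-saved → restored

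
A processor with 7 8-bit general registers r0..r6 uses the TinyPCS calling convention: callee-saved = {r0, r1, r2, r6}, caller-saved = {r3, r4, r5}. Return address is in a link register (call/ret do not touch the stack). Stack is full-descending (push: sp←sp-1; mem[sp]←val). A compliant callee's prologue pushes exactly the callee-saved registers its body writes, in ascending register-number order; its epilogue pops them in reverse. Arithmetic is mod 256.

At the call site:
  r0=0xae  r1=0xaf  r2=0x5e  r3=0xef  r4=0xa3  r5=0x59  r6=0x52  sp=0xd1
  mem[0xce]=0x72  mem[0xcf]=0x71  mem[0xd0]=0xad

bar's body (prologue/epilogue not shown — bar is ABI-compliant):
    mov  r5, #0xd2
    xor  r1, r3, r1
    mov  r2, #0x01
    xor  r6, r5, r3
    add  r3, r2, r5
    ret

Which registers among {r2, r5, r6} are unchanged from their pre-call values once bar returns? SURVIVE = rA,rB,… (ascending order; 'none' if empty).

SURVIVE = r2,r6

prologue: push r1 → mem[0xd0]=0xaf, sp=0xd0
prologue: push r2 → mem[0xcf]=0x5e, sp=0xcf
prologue: push r6 → mem[0xce]=0x52, sp=0xce
body[0] mov  r5, #0xd2 → r5=0xd2
body[1] xor  r1, r3, r1 → r1=0x40
body[2] mov  r2, #0x01 → r2=0x01
body[3] xor  r6, r5, r3 → r6=0x3d
body[4] add  r3, r2, r5 → r3=0xd3
epilogue: pop r6=0x52, sp=0xcf
epilogue: pop r2=0x5e, sp=0xd0
epilogue: pop r1=0xaf, sp=0xd1
r2: callee-saved, written=True
r5: caller-saved, written=True
r6: callee-saved, written=True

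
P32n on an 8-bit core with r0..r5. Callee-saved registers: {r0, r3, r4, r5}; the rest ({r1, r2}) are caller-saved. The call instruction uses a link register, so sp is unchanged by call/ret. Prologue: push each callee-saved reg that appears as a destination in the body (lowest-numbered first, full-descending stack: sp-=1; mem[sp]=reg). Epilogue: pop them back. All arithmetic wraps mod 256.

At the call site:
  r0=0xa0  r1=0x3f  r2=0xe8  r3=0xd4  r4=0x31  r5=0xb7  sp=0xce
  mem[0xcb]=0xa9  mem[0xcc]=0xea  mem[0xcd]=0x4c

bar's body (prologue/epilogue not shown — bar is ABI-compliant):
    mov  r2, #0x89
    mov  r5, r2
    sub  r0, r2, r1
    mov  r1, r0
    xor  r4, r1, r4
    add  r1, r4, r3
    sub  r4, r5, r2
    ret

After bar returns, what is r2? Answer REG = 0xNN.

prologue: push r0 → mem[0xcd]=0xa0, sp=0xcd
prologue: push r4 → mem[0xcc]=0x31, sp=0xcc
prologue: push r5 → mem[0xcb]=0xb7, sp=0xcb
body[0] mov  r2, #0x89 → r2=0x89
body[1] mov  r5, r2 → r5=0x89
body[2] sub  r0, r2, r1 → r0=0x4a
body[3] mov  r1, r0 → r1=0x4a
body[4] xor  r4, r1, r4 → r4=0x7b
body[5] add  r1, r4, r3 → r1=0x4f
body[6] sub  r4, r5, r2 → r4=0x00
epilogue: pop r5=0xb7, sp=0xcc
epilogue: pop r4=0x31, sp=0xcd
epilogue: pop r0=0xa0, sp=0xce
r2 is caller-saved → body value

REG = 0x89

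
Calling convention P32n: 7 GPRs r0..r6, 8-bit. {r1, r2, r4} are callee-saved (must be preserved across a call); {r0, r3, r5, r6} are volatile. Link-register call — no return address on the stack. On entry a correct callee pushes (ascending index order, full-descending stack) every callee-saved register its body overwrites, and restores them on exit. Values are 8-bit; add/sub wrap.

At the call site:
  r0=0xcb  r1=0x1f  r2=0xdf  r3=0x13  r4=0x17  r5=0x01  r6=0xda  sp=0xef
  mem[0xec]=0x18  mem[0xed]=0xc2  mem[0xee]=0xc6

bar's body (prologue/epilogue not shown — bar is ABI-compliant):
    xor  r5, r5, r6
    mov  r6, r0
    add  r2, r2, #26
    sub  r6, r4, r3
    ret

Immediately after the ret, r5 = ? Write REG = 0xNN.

prologue: push r2 -> mem[0xee]=0xdf, sp=0xee
body[0] xor  r5, r5, r6 -> r5=0xdb
body[1] mov  r6, r0 -> r6=0xcb
body[2] add  r2, r2, #26 -> r2=0xf9
body[3] sub  r6, r4, r3 -> r6=0x04
epilogue: pop r2=0xdf, sp=0xef
r5 is caller-saved -> body value

REG = 0xdb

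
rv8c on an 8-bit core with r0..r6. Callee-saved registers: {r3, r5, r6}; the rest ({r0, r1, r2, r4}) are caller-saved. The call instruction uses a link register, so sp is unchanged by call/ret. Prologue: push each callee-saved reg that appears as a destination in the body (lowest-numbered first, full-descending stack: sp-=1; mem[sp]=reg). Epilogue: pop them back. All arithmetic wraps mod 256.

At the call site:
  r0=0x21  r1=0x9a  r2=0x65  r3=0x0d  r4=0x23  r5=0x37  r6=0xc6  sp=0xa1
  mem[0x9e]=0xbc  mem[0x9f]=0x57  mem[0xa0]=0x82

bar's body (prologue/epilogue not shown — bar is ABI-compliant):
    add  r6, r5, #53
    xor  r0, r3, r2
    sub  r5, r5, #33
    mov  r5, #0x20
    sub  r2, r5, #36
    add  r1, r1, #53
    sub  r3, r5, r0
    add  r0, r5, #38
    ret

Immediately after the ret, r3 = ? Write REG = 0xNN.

REG = 0x0d

prologue: push r3 → mem[0xa0]=0x0d, sp=0xa0
prologue: push r5 → mem[0x9f]=0x37, sp=0x9f
prologue: push r6 → mem[0x9e]=0xc6, sp=0x9e
body[0] add  r6, r5, #53 → r6=0x6c
body[1] xor  r0, r3, r2 → r0=0x68
body[2] sub  r5, r5, #33 → r5=0x16
body[3] mov  r5, #0x20 → r5=0x20
body[4] sub  r2, r5, #36 → r2=0xfc
body[5] add  r1, r1, #53 → r1=0xcf
body[6] sub  r3, r5, r0 → r3=0xb8
body[7] add  r0, r5, #38 → r0=0x46
epilogue: pop r6=0xc6, sp=0x9f
epilogue: pop r5=0x37, sp=0xa0
epilogue: pop r3=0x0d, sp=0xa1
r3 is callee-saved → restored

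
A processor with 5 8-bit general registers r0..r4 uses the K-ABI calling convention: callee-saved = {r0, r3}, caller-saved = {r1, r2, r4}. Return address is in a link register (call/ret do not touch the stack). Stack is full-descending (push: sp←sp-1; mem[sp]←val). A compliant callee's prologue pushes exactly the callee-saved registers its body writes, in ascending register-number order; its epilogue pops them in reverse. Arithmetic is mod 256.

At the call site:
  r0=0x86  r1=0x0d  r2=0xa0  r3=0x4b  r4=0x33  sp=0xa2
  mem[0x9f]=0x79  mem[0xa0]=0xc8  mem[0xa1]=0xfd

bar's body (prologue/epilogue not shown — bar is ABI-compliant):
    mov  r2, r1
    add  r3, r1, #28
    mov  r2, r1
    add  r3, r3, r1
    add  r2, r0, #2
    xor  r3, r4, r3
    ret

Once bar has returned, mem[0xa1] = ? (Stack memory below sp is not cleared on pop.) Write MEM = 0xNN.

MEM = 0x4b

prologue: push r3 -> mem[0xa1]=0x4b, sp=0xa1
body[0] mov  r2, r1 -> r2=0x0d
body[1] add  r3, r1, #28 -> r3=0x29
body[2] mov  r2, r1 -> r2=0x0d
body[3] add  r3, r3, r1 -> r3=0x36
body[4] add  r2, r0, #2 -> r2=0x88
body[5] xor  r3, r4, r3 -> r3=0x05
epilogue: pop r3=0x4b, sp=0xa2
prologue pushed ['r3'] at ['0xa1']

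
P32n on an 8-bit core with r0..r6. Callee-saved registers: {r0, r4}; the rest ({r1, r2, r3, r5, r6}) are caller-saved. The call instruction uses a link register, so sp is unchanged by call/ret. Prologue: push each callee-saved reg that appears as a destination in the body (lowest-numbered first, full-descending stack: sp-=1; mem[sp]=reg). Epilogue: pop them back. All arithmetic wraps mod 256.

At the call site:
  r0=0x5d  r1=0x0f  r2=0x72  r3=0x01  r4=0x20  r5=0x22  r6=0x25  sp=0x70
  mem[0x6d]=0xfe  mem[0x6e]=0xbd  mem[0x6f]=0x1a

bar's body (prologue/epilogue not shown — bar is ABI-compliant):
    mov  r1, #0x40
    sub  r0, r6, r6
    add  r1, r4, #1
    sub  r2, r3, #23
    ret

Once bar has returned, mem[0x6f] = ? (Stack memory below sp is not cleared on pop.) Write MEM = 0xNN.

MEM = 0x5d

prologue: push r0 -> mem[0x6f]=0x5d, sp=0x6f
body[0] mov  r1, #0x40 -> r1=0x40
body[1] sub  r0, r6, r6 -> r0=0x00
body[2] add  r1, r4, #1 -> r1=0x21
body[3] sub  r2, r3, #23 -> r2=0xea
epilogue: pop r0=0x5d, sp=0x70
prologue pushed ['r0'] at ['0x6f']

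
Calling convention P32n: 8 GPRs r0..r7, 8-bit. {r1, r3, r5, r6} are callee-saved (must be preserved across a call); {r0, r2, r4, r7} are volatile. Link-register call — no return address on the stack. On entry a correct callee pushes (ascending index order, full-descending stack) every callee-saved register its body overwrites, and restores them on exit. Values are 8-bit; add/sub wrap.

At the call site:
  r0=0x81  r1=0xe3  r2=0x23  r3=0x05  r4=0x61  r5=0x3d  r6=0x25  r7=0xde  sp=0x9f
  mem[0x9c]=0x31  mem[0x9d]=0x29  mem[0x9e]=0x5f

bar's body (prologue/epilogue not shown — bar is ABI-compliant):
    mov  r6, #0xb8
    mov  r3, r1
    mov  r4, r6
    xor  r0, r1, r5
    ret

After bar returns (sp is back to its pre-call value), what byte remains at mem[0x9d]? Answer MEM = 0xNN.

MEM = 0x25

prologue: push r3 → mem[0x9e]=0x05, sp=0x9e
prologue: push r6 → mem[0x9d]=0x25, sp=0x9d
body[0] mov  r6, #0xb8 → r6=0xb8
body[1] mov  r3, r1 → r3=0xe3
body[2] mov  r4, r6 → r4=0xb8
body[3] xor  r0, r1, r5 → r0=0xde
epilogue: pop r6=0x25, sp=0x9e
epilogue: pop r3=0x05, sp=0x9f
prologue pushed ['r3', 'r6'] at ['0x9e', '0x9d']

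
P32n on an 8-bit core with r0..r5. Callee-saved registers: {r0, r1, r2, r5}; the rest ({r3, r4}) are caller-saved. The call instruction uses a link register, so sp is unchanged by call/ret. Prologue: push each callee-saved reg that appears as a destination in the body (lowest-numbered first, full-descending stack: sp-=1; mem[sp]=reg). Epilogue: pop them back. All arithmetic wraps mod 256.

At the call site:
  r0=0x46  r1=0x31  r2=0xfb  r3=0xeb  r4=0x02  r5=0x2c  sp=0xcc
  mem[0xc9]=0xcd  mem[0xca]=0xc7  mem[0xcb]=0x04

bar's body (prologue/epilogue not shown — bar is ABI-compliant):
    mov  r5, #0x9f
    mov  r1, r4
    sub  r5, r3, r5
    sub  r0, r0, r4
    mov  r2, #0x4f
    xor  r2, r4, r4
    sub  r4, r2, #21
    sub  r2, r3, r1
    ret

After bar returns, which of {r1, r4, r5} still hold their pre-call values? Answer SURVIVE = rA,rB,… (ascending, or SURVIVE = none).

prologue: push r0 -> mem[0xcb]=0x46, sp=0xcb
prologue: push r1 -> mem[0xca]=0x31, sp=0xca
prologue: push r2 -> mem[0xc9]=0xfb, sp=0xc9
prologue: push r5 -> mem[0xc8]=0x2c, sp=0xc8
body[0] mov  r5, #0x9f -> r5=0x9f
body[1] mov  r1, r4 -> r1=0x02
body[2] sub  r5, r3, r5 -> r5=0x4c
body[3] sub  r0, r0, r4 -> r0=0x44
body[4] mov  r2, #0x4f -> r2=0x4f
body[5] xor  r2, r4, r4 -> r2=0x00
body[6] sub  r4, r2, #21 -> r4=0xeb
body[7] sub  r2, r3, r1 -> r2=0xe9
epilogue: pop r5=0x2c, sp=0xc9
epilogue: pop r2=0xfb, sp=0xca
epilogue: pop r1=0x31, sp=0xcb
epilogue: pop r0=0x46, sp=0xcc
r1: callee-saved, written=True
r4: caller-saved, written=True
r5: callee-saved, written=True

SURVIVE = r1,r5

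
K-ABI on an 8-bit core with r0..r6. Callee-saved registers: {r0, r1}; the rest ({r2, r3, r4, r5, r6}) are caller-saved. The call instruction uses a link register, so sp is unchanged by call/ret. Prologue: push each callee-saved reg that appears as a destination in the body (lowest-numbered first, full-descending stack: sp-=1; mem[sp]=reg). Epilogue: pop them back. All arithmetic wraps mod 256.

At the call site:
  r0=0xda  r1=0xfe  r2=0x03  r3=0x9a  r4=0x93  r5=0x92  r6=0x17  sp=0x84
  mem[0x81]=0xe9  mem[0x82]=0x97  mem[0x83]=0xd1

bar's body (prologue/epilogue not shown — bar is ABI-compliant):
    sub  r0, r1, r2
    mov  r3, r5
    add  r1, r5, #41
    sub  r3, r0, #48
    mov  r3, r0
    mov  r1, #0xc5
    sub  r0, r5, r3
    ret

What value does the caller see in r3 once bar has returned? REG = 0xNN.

prologue: push r0 -> mem[0x83]=0xda, sp=0x83
prologue: push r1 -> mem[0x82]=0xfe, sp=0x82
body[0] sub  r0, r1, r2 -> r0=0xfb
body[1] mov  r3, r5 -> r3=0x92
body[2] add  r1, r5, #41 -> r1=0xbb
body[3] sub  r3, r0, #48 -> r3=0xcb
body[4] mov  r3, r0 -> r3=0xfb
body[5] mov  r1, #0xc5 -> r1=0xc5
body[6] sub  r0, r5, r3 -> r0=0x97
epilogue: pop r1=0xfe, sp=0x83
epilogue: pop r0=0xda, sp=0x84
r3 is caller-saved -> body value

REG = 0xfb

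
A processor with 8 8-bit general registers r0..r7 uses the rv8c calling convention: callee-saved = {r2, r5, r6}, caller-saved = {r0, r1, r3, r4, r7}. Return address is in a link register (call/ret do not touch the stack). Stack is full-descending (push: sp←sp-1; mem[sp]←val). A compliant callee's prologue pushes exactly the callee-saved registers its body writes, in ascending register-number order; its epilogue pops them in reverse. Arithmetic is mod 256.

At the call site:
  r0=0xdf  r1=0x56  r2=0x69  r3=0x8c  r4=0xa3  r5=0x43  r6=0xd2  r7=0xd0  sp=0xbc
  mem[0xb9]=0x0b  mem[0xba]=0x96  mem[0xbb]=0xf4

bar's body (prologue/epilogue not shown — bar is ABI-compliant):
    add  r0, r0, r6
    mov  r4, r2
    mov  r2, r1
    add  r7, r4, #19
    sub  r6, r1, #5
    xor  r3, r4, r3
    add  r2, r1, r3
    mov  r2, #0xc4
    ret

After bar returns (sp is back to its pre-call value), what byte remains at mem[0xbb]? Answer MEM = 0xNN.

MEM = 0x69

prologue: push r2 -> mem[0xbb]=0x69, sp=0xbb
prologue: push r6 -> mem[0xba]=0xd2, sp=0xba
body[0] add  r0, r0, r6 -> r0=0xb1
body[1] mov  r4, r2 -> r4=0x69
body[2] mov  r2, r1 -> r2=0x56
body[3] add  r7, r4, #19 -> r7=0x7c
body[4] sub  r6, r1, #5 -> r6=0x51
body[5] xor  r3, r4, r3 -> r3=0xe5
body[6] add  r2, r1, r3 -> r2=0x3b
body[7] mov  r2, #0xc4 -> r2=0xc4
epilogue: pop r6=0xd2, sp=0xbb
epilogue: pop r2=0x69, sp=0xbc
prologue pushed ['r2', 'r6'] at ['0xbb', '0xba']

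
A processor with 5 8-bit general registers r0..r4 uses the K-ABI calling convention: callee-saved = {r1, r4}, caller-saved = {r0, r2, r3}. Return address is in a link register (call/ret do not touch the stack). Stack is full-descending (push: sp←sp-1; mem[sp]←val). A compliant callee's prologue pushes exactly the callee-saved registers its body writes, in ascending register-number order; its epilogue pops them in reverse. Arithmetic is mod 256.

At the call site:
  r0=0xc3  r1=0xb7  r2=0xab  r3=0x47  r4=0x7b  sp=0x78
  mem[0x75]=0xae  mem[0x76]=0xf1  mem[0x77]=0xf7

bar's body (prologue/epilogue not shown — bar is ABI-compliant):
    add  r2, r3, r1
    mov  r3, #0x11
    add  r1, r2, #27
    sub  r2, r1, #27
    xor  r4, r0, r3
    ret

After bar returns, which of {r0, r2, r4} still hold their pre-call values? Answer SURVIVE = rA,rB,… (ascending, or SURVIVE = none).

prologue: push r1 -> mem[0x77]=0xb7, sp=0x77
prologue: push r4 -> mem[0x76]=0x7b, sp=0x76
body[0] add  r2, r3, r1 -> r2=0xfe
body[1] mov  r3, #0x11 -> r3=0x11
body[2] add  r1, r2, #27 -> r1=0x19
body[3] sub  r2, r1, #27 -> r2=0xfe
body[4] xor  r4, r0, r3 -> r4=0xd2
epilogue: pop r4=0x7b, sp=0x77
epilogue: pop r1=0xb7, sp=0x78
r0: caller-saved, written=False
r2: caller-saved, written=True
r4: callee-saved, written=True

SURVIVE = r0,r4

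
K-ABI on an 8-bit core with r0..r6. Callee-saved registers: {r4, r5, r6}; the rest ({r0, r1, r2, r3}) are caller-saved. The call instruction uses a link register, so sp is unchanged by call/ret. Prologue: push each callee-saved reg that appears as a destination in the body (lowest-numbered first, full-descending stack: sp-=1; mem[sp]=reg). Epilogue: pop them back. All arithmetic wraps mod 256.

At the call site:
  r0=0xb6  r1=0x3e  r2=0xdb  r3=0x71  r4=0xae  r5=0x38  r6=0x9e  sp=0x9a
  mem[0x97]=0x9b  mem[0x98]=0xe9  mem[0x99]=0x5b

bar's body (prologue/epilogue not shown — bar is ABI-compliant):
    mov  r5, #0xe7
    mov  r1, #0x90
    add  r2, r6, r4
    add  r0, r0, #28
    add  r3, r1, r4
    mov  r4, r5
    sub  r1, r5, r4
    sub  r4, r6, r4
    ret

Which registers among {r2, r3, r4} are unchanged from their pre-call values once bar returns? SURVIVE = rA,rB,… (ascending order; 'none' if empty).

prologue: push r4 -> mem[0x99]=0xae, sp=0x99
prologue: push r5 -> mem[0x98]=0x38, sp=0x98
body[0] mov  r5, #0xe7 -> r5=0xe7
body[1] mov  r1, #0x90 -> r1=0x90
body[2] add  r2, r6, r4 -> r2=0x4c
body[3] add  r0, r0, #28 -> r0=0xd2
body[4] add  r3, r1, r4 -> r3=0x3e
body[5] mov  r4, r5 -> r4=0xe7
body[6] sub  r1, r5, r4 -> r1=0x00
body[7] sub  r4, r6, r4 -> r4=0xb7
epilogue: pop r5=0x38, sp=0x99
epilogue: pop r4=0xae, sp=0x9a
r2: caller-saved, written=True
r3: caller-saved, written=True
r4: callee-saved, written=True

SURVIVE = r4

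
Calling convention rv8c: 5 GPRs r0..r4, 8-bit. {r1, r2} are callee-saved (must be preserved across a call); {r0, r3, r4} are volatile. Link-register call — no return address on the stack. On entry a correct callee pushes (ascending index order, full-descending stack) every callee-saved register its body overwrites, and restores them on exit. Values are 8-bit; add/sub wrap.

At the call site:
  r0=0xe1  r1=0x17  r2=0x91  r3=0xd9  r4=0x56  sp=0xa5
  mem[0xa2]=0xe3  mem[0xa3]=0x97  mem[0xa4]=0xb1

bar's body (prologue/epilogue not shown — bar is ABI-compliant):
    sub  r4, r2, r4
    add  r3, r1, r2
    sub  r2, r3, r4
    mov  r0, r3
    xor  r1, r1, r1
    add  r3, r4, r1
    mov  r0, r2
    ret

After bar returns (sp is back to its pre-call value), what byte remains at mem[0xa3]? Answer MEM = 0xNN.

prologue: push r1 -> mem[0xa4]=0x17, sp=0xa4
prologue: push r2 -> mem[0xa3]=0x91, sp=0xa3
body[0] sub  r4, r2, r4 -> r4=0x3b
body[1] add  r3, r1, r2 -> r3=0xa8
body[2] sub  r2, r3, r4 -> r2=0x6d
body[3] mov  r0, r3 -> r0=0xa8
body[4] xor  r1, r1, r1 -> r1=0x00
body[5] add  r3, r4, r1 -> r3=0x3b
body[6] mov  r0, r2 -> r0=0x6d
epilogue: pop r2=0x91, sp=0xa4
epilogue: pop r1=0x17, sp=0xa5
prologue pushed ['r1', 'r2'] at ['0xa4', '0xa3']

MEM = 0x91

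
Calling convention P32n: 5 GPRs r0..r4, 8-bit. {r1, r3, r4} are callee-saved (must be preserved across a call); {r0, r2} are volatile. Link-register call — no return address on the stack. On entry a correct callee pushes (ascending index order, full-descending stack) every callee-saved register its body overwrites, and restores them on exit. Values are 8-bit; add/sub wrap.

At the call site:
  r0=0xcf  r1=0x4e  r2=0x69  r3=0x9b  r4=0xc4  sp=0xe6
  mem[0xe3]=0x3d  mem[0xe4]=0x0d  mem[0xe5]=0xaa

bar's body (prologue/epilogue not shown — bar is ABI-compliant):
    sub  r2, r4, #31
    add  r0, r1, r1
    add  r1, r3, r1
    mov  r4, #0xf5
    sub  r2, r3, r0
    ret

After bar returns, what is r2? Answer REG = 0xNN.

REG = 0xff

prologue: push r1 → mem[0xe5]=0x4e, sp=0xe5
prologue: push r4 → mem[0xe4]=0xc4, sp=0xe4
body[0] sub  r2, r4, #31 → r2=0xa5
body[1] add  r0, r1, r1 → r0=0x9c
body[2] add  r1, r3, r1 → r1=0xe9
body[3] mov  r4, #0xf5 → r4=0xf5
body[4] sub  r2, r3, r0 → r2=0xff
epilogue: pop r4=0xc4, sp=0xe5
epilogue: pop r1=0x4e, sp=0xe6
r2 is caller-saved → body value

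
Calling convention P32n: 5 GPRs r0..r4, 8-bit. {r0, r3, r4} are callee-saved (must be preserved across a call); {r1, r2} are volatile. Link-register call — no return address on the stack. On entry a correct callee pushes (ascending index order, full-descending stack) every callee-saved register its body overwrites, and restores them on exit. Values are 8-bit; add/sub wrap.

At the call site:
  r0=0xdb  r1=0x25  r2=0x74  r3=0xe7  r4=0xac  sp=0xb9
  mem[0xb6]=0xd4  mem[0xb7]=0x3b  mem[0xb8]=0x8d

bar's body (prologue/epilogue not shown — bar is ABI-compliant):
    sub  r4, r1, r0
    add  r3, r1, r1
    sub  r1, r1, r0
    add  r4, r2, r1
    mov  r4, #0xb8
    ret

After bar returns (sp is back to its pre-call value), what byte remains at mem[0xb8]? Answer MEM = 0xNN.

prologue: push r3 -> mem[0xb8]=0xe7, sp=0xb8
prologue: push r4 -> mem[0xb7]=0xac, sp=0xb7
body[0] sub  r4, r1, r0 -> r4=0x4a
body[1] add  r3, r1, r1 -> r3=0x4a
body[2] sub  r1, r1, r0 -> r1=0x4a
body[3] add  r4, r2, r1 -> r4=0xbe
body[4] mov  r4, #0xb8 -> r4=0xb8
epilogue: pop r4=0xac, sp=0xb8
epilogue: pop r3=0xe7, sp=0xb9
prologue pushed ['r3', 'r4'] at ['0xb8', '0xb7']

MEM = 0xe7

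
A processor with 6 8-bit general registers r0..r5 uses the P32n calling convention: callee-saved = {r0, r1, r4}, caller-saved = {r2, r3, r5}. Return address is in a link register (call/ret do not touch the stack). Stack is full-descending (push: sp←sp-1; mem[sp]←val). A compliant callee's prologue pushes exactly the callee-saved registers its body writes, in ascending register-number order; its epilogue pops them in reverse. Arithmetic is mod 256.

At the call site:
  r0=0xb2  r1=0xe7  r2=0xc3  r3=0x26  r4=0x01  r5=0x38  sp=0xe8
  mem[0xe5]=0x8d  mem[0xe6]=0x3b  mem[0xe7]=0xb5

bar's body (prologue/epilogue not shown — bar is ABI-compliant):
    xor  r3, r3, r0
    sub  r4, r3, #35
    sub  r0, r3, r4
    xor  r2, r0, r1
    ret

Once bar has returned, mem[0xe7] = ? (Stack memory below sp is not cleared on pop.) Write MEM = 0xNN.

prologue: push r0 → mem[0xe7]=0xb2, sp=0xe7
prologue: push r4 → mem[0xe6]=0x01, sp=0xe6
body[0] xor  r3, r3, r0 → r3=0x94
body[1] sub  r4, r3, #35 → r4=0x71
body[2] sub  r0, r3, r4 → r0=0x23
body[3] xor  r2, r0, r1 → r2=0xc4
epilogue: pop r4=0x01, sp=0xe7
epilogue: pop r0=0xb2, sp=0xe8
prologue pushed ['r0', 'r4'] at ['0xe7', '0xe6']

MEM = 0xb2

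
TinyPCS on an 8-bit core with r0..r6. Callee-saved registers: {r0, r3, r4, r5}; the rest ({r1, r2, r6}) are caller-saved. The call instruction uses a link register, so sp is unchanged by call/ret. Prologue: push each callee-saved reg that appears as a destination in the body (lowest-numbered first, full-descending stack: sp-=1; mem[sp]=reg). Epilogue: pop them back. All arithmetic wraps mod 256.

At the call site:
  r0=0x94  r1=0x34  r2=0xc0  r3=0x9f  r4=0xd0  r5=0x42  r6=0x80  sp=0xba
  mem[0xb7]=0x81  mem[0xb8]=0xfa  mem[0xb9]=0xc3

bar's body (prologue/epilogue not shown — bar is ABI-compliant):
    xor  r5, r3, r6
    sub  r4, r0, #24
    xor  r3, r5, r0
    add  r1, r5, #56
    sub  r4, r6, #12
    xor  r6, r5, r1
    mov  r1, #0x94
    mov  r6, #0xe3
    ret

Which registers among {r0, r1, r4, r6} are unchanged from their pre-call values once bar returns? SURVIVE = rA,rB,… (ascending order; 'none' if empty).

SURVIVE = r0,r4

prologue: push r3 -> mem[0xb9]=0x9f, sp=0xb9
prologue: push r4 -> mem[0xb8]=0xd0, sp=0xb8
prologue: push r5 -> mem[0xb7]=0x42, sp=0xb7
body[0] xor  r5, r3, r6 -> r5=0x1f
body[1] sub  r4, r0, #24 -> r4=0x7c
body[2] xor  r3, r5, r0 -> r3=0x8b
body[3] add  r1, r5, #56 -> r1=0x57
body[4] sub  r4, r6, #12 -> r4=0x74
body[5] xor  r6, r5, r1 -> r6=0x48
body[6] mov  r1, #0x94 -> r1=0x94
body[7] mov  r6, #0xe3 -> r6=0xe3
epilogue: pop r5=0x42, sp=0xb8
epilogue: pop r4=0xd0, sp=0xb9
epilogue: pop r3=0x9f, sp=0xba
r0: callee-saved, written=False
r1: caller-saved, written=True
r4: callee-saved, written=True
r6: caller-saved, written=True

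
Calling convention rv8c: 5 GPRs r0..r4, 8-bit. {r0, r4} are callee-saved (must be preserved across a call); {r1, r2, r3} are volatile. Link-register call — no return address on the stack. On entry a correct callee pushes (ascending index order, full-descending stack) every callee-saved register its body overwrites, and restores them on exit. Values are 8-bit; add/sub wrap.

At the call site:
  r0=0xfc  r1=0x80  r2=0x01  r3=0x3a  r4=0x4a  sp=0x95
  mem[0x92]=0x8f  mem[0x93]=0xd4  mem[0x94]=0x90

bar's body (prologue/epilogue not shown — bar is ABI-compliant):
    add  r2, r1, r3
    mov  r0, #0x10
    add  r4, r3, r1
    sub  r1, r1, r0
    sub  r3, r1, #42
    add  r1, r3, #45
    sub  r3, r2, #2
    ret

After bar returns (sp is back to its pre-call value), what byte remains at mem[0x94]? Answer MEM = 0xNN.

prologue: push r0 -> mem[0x94]=0xfc, sp=0x94
prologue: push r4 -> mem[0x93]=0x4a, sp=0x93
body[0] add  r2, r1, r3 -> r2=0xba
body[1] mov  r0, #0x10 -> r0=0x10
body[2] add  r4, r3, r1 -> r4=0xba
body[3] sub  r1, r1, r0 -> r1=0x70
body[4] sub  r3, r1, #42 -> r3=0x46
body[5] add  r1, r3, #45 -> r1=0x73
body[6] sub  r3, r2, #2 -> r3=0xb8
epilogue: pop r4=0x4a, sp=0x94
epilogue: pop r0=0xfc, sp=0x95
prologue pushed ['r0', 'r4'] at ['0x94', '0x93']

MEM = 0xfc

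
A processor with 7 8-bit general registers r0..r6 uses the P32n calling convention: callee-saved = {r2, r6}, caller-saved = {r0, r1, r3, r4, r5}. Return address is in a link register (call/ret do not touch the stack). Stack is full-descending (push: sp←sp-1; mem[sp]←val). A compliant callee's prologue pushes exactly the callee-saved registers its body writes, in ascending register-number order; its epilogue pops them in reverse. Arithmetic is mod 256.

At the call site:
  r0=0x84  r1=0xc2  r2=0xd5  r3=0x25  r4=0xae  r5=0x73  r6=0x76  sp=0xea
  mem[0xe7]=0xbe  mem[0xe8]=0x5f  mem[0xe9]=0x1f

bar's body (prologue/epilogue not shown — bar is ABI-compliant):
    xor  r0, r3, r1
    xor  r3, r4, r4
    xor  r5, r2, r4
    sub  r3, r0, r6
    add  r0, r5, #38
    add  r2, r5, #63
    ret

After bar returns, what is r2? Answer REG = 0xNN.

REG = 0xd5

prologue: push r2 → mem[0xe9]=0xd5, sp=0xe9
body[0] xor  r0, r3, r1 → r0=0xe7
body[1] xor  r3, r4, r4 → r3=0x00
body[2] xor  r5, r2, r4 → r5=0x7b
body[3] sub  r3, r0, r6 → r3=0x71
body[4] add  r0, r5, #38 → r0=0xa1
body[5] add  r2, r5, #63 → r2=0xba
epilogue: pop r2=0xd5, sp=0xea
r2 is callee-saved → restored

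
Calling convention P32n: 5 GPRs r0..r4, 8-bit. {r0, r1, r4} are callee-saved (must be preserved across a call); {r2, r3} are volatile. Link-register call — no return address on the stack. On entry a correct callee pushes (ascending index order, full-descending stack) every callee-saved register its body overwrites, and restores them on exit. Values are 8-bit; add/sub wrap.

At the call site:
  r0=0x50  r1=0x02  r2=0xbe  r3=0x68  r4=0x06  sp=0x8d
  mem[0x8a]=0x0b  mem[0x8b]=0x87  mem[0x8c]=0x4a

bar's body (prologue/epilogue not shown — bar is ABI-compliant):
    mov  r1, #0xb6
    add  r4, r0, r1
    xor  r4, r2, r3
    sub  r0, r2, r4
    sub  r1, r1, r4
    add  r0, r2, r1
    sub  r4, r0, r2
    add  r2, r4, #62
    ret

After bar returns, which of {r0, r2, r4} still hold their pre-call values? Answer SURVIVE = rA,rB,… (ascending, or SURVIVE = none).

SURVIVE = r0,r4

prologue: push r0 -> mem[0x8c]=0x50, sp=0x8c
prologue: push r1 -> mem[0x8b]=0x02, sp=0x8b
prologue: push r4 -> mem[0x8a]=0x06, sp=0x8a
body[0] mov  r1, #0xb6 -> r1=0xb6
body[1] add  r4, r0, r1 -> r4=0x06
body[2] xor  r4, r2, r3 -> r4=0xd6
body[3] sub  r0, r2, r4 -> r0=0xe8
body[4] sub  r1, r1, r4 -> r1=0xe0
body[5] add  r0, r2, r1 -> r0=0x9e
body[6] sub  r4, r0, r2 -> r4=0xe0
body[7] add  r2, r4, #62 -> r2=0x1e
epilogue: pop r4=0x06, sp=0x8b
epilogue: pop r1=0x02, sp=0x8c
epilogue: pop r0=0x50, sp=0x8d
r0: callee-saved, written=True
r2: caller-saved, written=True
r4: callee-saved, written=True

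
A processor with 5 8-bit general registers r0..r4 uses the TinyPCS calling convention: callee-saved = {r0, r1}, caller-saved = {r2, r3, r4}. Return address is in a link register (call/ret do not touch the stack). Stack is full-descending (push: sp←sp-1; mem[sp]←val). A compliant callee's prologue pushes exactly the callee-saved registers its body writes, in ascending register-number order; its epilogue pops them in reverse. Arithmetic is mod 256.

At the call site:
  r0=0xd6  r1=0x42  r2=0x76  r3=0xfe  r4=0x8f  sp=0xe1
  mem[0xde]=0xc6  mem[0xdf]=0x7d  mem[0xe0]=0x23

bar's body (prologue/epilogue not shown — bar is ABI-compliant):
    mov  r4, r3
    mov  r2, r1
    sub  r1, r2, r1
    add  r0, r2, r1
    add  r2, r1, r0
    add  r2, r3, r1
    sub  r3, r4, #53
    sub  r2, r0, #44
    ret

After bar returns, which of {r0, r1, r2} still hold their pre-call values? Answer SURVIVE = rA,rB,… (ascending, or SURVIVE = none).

SURVIVE = r0,r1

prologue: push r0 -> mem[0xe0]=0xd6, sp=0xe0
prologue: push r1 -> mem[0xdf]=0x42, sp=0xdf
body[0] mov  r4, r3 -> r4=0xfe
body[1] mov  r2, r1 -> r2=0x42
body[2] sub  r1, r2, r1 -> r1=0x00
body[3] add  r0, r2, r1 -> r0=0x42
body[4] add  r2, r1, r0 -> r2=0x42
body[5] add  r2, r3, r1 -> r2=0xfe
body[6] sub  r3, r4, #53 -> r3=0xc9
body[7] sub  r2, r0, #44 -> r2=0x16
epilogue: pop r1=0x42, sp=0xe0
epilogue: pop r0=0xd6, sp=0xe1
r0: callee-saved, written=True
r1: callee-saved, written=True
r2: caller-saved, written=True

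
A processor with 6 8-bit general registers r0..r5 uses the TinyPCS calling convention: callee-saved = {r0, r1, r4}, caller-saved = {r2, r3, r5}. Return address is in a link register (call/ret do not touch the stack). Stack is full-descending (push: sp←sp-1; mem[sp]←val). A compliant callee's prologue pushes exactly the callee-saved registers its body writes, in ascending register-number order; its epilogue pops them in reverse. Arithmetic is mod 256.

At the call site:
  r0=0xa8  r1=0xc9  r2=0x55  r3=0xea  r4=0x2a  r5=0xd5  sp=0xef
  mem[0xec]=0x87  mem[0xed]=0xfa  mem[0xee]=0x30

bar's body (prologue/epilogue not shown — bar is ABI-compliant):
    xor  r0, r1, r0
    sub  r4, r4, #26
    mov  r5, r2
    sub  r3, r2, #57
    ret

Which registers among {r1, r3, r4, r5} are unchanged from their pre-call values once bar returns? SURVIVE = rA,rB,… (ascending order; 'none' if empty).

SURVIVE = r1,r4

prologue: push r0 → mem[0xee]=0xa8, sp=0xee
prologue: push r4 → mem[0xed]=0x2a, sp=0xed
body[0] xor  r0, r1, r0 → r0=0x61
body[1] sub  r4, r4, #26 → r4=0x10
body[2] mov  r5, r2 → r5=0x55
body[3] sub  r3, r2, #57 → r3=0x1c
epilogue: pop r4=0x2a, sp=0xee
epilogue: pop r0=0xa8, sp=0xef
r1: callee-saved, written=False
r3: caller-saved, written=True
r4: callee-saved, written=True
r5: caller-saved, written=True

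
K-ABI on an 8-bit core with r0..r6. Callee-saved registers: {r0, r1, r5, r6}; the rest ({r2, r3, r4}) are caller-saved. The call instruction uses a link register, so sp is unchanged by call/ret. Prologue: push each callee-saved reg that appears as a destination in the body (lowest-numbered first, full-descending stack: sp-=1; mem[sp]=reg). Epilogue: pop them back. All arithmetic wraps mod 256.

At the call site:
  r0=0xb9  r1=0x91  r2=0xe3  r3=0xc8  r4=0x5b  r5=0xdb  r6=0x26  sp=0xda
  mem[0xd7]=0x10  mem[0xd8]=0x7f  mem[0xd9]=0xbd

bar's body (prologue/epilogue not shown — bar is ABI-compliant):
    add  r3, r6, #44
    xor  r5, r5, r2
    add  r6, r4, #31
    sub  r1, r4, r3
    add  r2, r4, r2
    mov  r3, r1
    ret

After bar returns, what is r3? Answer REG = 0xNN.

prologue: push r1 -> mem[0xd9]=0x91, sp=0xd9
prologue: push r5 -> mem[0xd8]=0xdb, sp=0xd8
prologue: push r6 -> mem[0xd7]=0x26, sp=0xd7
body[0] add  r3, r6, #44 -> r3=0x52
body[1] xor  r5, r5, r2 -> r5=0x38
body[2] add  r6, r4, #31 -> r6=0x7a
body[3] sub  r1, r4, r3 -> r1=0x09
body[4] add  r2, r4, r2 -> r2=0x3e
body[5] mov  r3, r1 -> r3=0x09
epilogue: pop r6=0x26, sp=0xd8
epilogue: pop r5=0xdb, sp=0xd9
epilogue: pop r1=0x91, sp=0xda
r3 is caller-saved -> body value

REG = 0x09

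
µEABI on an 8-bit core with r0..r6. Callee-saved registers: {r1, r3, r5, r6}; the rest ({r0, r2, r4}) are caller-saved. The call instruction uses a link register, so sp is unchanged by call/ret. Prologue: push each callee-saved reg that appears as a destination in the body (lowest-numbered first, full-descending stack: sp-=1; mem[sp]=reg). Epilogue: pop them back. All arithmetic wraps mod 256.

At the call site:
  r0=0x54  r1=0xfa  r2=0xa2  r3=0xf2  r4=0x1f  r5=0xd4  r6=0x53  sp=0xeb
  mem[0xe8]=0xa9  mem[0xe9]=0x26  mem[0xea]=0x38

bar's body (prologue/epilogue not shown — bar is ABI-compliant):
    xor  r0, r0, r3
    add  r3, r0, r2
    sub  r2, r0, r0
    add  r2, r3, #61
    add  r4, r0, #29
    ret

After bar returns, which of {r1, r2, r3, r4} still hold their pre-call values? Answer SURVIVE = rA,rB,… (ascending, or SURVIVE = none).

SURVIVE = r1,r3

prologue: push r3 -> mem[0xea]=0xf2, sp=0xea
body[0] xor  r0, r0, r3 -> r0=0xa6
body[1] add  r3, r0, r2 -> r3=0x48
body[2] sub  r2, r0, r0 -> r2=0x00
body[3] add  r2, r3, #61 -> r2=0x85
body[4] add  r4, r0, #29 -> r4=0xc3
epilogue: pop r3=0xf2, sp=0xeb
r1: callee-saved, written=False
r2: caller-saved, written=True
r3: callee-saved, written=True
r4: caller-saved, written=True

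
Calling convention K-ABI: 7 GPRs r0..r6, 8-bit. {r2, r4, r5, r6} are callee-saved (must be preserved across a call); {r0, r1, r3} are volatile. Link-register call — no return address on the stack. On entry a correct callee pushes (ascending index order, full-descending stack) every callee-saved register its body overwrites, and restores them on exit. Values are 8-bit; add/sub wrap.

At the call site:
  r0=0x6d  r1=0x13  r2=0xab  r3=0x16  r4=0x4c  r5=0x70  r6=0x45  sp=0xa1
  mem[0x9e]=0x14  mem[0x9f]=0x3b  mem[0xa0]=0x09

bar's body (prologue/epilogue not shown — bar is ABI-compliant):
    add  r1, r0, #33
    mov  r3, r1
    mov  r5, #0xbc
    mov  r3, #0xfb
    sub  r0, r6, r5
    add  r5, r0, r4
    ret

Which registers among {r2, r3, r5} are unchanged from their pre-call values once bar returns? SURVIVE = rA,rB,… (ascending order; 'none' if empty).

prologue: push r5 → mem[0xa0]=0x70, sp=0xa0
body[0] add  r1, r0, #33 → r1=0x8e
body[1] mov  r3, r1 → r3=0x8e
body[2] mov  r5, #0xbc → r5=0xbc
body[3] mov  r3, #0xfb → r3=0xfb
body[4] sub  r0, r6, r5 → r0=0x89
body[5] add  r5, r0, r4 → r5=0xd5
epilogue: pop r5=0x70, sp=0xa1
r2: callee-saved, written=False
r3: caller-saved, written=True
r5: callee-saved, written=True

SURVIVE = r2,r5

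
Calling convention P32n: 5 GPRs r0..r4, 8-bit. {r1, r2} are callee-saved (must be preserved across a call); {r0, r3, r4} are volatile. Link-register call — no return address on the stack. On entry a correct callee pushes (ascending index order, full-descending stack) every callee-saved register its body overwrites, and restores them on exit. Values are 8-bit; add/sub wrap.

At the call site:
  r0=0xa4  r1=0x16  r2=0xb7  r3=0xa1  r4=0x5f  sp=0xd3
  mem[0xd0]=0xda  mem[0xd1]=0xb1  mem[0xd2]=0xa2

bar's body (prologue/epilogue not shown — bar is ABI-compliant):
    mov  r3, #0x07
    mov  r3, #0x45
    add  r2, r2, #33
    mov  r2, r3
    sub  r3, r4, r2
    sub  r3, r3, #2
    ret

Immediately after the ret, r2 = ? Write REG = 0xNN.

prologue: push r2 → mem[0xd2]=0xb7, sp=0xd2
body[0] mov  r3, #0x07 → r3=0x07
body[1] mov  r3, #0x45 → r3=0x45
body[2] add  r2, r2, #33 → r2=0xd8
body[3] mov  r2, r3 → r2=0x45
body[4] sub  r3, r4, r2 → r3=0x1a
body[5] sub  r3, r3, #2 → r3=0x18
epilogue: pop r2=0xb7, sp=0xd3
r2 is callee-saved → restored

REG = 0xb7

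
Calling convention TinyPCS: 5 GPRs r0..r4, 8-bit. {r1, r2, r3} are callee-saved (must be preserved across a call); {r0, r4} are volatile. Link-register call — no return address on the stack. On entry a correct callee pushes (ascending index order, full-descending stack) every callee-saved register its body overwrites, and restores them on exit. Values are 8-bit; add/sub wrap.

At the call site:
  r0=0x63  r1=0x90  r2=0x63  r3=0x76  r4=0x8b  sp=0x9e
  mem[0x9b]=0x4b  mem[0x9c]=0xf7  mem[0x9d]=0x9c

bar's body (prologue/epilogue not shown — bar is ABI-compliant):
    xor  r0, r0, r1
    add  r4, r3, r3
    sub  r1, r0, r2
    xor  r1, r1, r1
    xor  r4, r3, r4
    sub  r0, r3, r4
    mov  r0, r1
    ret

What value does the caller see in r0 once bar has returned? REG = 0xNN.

prologue: push r1 -> mem[0x9d]=0x90, sp=0x9d
body[0] xor  r0, r0, r1 -> r0=0xf3
body[1] add  r4, r3, r3 -> r4=0xec
body[2] sub  r1, r0, r2 -> r1=0x90
body[3] xor  r1, r1, r1 -> r1=0x00
body[4] xor  r4, r3, r4 -> r4=0x9a
body[5] sub  r0, r3, r4 -> r0=0xdc
body[6] mov  r0, r1 -> r0=0x00
epilogue: pop r1=0x90, sp=0x9e
r0 is caller-saved -> body value

REG = 0x00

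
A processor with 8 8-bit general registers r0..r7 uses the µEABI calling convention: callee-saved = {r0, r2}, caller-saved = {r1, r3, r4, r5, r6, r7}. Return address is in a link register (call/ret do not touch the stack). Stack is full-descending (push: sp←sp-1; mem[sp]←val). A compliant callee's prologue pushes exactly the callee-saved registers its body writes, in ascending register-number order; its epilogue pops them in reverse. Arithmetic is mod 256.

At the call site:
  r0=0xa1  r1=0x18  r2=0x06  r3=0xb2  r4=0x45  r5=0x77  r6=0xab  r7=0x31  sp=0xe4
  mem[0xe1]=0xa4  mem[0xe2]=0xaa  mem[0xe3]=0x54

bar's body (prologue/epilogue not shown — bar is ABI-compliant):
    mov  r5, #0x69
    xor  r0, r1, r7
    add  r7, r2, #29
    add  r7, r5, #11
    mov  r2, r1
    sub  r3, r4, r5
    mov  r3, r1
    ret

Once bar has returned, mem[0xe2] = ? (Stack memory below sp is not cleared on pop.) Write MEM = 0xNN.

MEM = 0x06

prologue: push r0 -> mem[0xe3]=0xa1, sp=0xe3
prologue: push r2 -> mem[0xe2]=0x06, sp=0xe2
body[0] mov  r5, #0x69 -> r5=0x69
body[1] xor  r0, r1, r7 -> r0=0x29
body[2] add  r7, r2, #29 -> r7=0x23
body[3] add  r7, r5, #11 -> r7=0x74
body[4] mov  r2, r1 -> r2=0x18
body[5] sub  r3, r4, r5 -> r3=0xdc
body[6] mov  r3, r1 -> r3=0x18
epilogue: pop r2=0x06, sp=0xe3
epilogue: pop r0=0xa1, sp=0xe4
prologue pushed ['r0', 'r2'] at ['0xe3', '0xe2']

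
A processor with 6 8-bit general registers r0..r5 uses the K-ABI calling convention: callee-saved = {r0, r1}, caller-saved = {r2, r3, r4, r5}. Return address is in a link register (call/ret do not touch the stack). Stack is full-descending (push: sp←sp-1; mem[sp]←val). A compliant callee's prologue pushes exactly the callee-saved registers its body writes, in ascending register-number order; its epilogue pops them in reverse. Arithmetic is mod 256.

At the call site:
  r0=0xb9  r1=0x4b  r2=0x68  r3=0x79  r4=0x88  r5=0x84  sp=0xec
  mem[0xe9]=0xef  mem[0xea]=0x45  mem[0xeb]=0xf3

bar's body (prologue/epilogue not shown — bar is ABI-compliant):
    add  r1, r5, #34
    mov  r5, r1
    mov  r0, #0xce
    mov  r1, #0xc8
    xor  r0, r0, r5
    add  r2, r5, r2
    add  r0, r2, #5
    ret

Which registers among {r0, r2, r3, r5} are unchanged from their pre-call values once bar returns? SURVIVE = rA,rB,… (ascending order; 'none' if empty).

prologue: push r0 → mem[0xeb]=0xb9, sp=0xeb
prologue: push r1 → mem[0xea]=0x4b, sp=0xea
body[0] add  r1, r5, #34 → r1=0xa6
body[1] mov  r5, r1 → r5=0xa6
body[2] mov  r0, #0xce → r0=0xce
body[3] mov  r1, #0xc8 → r1=0xc8
body[4] xor  r0, r0, r5 → r0=0x68
body[5] add  r2, r5, r2 → r2=0x0e
body[6] add  r0, r2, #5 → r0=0x13
epilogue: pop r1=0x4b, sp=0xeb
epilogue: pop r0=0xb9, sp=0xec
r0: callee-saved, written=True
r2: caller-saved, written=True
r3: caller-saved, written=False
r5: caller-saved, written=True

SURVIVE = r0,r3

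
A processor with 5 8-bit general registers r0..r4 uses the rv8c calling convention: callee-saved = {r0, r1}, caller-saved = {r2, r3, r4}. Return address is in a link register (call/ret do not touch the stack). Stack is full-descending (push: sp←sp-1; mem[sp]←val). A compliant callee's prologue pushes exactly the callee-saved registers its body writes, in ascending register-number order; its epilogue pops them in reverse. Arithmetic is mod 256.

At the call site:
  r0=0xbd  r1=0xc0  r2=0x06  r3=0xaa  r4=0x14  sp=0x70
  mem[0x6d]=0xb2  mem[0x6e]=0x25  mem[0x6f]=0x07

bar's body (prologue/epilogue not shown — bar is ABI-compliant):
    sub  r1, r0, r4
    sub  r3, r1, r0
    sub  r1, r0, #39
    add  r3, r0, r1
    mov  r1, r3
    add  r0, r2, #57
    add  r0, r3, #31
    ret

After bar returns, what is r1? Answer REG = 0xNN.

prologue: push r0 -> mem[0x6f]=0xbd, sp=0x6f
prologue: push r1 -> mem[0x6e]=0xc0, sp=0x6e
body[0] sub  r1, r0, r4 -> r1=0xa9
body[1] sub  r3, r1, r0 -> r3=0xec
body[2] sub  r1, r0, #39 -> r1=0x96
body[3] add  r3, r0, r1 -> r3=0x53
body[4] mov  r1, r3 -> r1=0x53
body[5] add  r0, r2, #57 -> r0=0x3f
body[6] add  r0, r3, #31 -> r0=0x72
epilogue: pop r1=0xc0, sp=0x6f
epilogue: pop r0=0xbd, sp=0x70
r1 is callee-saved -> restored

REG = 0xc0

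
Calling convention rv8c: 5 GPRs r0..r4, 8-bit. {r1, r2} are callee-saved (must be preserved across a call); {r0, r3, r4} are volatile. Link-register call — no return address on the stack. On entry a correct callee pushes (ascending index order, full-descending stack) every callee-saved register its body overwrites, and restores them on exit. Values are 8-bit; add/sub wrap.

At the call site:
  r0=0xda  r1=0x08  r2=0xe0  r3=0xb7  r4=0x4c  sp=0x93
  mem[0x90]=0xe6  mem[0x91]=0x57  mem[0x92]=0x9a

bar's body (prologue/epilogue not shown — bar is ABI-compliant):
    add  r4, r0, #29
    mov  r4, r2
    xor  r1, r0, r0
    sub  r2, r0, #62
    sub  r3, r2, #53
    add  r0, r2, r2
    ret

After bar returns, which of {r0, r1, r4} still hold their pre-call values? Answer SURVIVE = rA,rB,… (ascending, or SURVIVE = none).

prologue: push r1 -> mem[0x92]=0x08, sp=0x92
prologue: push r2 -> mem[0x91]=0xe0, sp=0x91
body[0] add  r4, r0, #29 -> r4=0xf7
body[1] mov  r4, r2 -> r4=0xe0
body[2] xor  r1, r0, r0 -> r1=0x00
body[3] sub  r2, r0, #62 -> r2=0x9c
body[4] sub  r3, r2, #53 -> r3=0x67
body[5] add  r0, r2, r2 -> r0=0x38
epilogue: pop r2=0xe0, sp=0x92
epilogue: pop r1=0x08, sp=0x93
r0: caller-saved, written=True
r1: callee-saved, written=True
r4: caller-saved, written=True

SURVIVE = r1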